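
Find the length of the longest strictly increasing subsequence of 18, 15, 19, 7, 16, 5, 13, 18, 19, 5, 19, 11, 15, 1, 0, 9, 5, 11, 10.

4

Scanning left to right, the best length ending at each element is: 18→1, 15→1, 19→2, 7→1, 16→2, 5→1, 13→2, 18→3, 19→4, 5→1, 19→4, 11→2, 15→3, 1→1, 0→1, 9→2, 5→2, 11→3, 10→3.
So the longest increasing subsequence has length 4, e.g. 15, 16, 18, 19.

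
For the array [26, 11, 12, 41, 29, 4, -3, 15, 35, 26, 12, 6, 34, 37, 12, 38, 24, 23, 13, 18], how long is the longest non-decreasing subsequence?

7

Scanning left to right, the best length ending at each element is: 26→1, 11→1, 12→2, 41→3, 29→3, 4→1, -3→1, 15→3, 35→4, 26→4, 12→3, 6→2, 34→5, 37→6, 12→4, 38→7, 24→5, 23→5, 13→5, 18→6.
So the longest non-decreasing subsequence has length 7, e.g. 11, 12, 15, 26, 34, 37, 38.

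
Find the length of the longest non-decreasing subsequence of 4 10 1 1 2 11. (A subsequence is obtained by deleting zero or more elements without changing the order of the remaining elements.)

4

Let dp[i] be the longest non-decreasing subsequence ending at position i. Then dp = [1, 2, 1, 2, 3, 4].
The maximum is 4; one witness is 1, 1, 2, 11 at positions 3,4,5,6.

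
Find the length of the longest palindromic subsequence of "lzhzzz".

4

One longest palindromic subsequence is zzzz (positions 2,4,5,6); it reads the same forward and backward, and the interval DP gives dp[1][6] = 4.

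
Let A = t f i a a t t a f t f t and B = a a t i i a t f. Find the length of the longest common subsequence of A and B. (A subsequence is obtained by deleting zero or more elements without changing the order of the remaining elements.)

Backtracking the LCS table gives one alignment: a (A4,B1) → a (A5,B2) → t (A6,B3) → a (A8,B6) → t (A10,B7) → f (A11,B8).
So the longest common subsequence has length 6.

6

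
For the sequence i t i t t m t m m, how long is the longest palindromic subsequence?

One longest palindromic subsequence is tttt (positions 2,4,5,7); it reads the same forward and backward, and the interval DP gives dp[1][9] = 4.

4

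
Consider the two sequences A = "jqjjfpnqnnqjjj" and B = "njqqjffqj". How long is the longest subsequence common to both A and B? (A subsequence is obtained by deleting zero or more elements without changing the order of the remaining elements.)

Backtracking the LCS table gives one alignment: j (A1,B2) → q (A2,B4) → j (A3,B5) → f (A5,B7) → q (A11,B8) → j (A14,B9).
So the longest common subsequence has length 6.

6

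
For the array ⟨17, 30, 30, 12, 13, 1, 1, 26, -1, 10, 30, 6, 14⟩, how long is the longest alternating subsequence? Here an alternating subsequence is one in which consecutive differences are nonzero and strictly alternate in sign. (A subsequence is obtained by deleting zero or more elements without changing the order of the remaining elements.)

10

Track the best alternating length ending on an up-step vs a down-step at each position: up/down = 1/1, 2/1, 2/1, 1/3, 4/3, 1/5, 1/5, 6/3, 1/7, 8/7, 8/1, 8/9, 10/9.
The maximum over both is 10; one such subsequence is 17, 30, 12, 13, 1, 26, -1, 10, 6, 14.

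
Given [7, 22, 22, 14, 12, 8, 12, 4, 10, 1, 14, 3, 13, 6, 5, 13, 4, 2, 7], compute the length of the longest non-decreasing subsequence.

Let dp[i] be the longest non-decreasing subsequence ending at position i. Then dp = [1, 2, 3, 2, 2, 2, 3, 1, 3, 1, 4, 2, 4, 3, 3, 5, 3, 2, 4].
The maximum is 5; one witness is 7, 12, 12, 13, 13 at positions 1,5,7,13,16.

5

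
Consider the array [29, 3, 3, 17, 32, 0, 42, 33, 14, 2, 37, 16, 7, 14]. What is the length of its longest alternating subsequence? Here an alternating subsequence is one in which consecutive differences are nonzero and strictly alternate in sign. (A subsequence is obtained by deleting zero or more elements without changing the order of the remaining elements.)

A longest alternating subsequence is 29, 3, 17, 0, 42, 33, 37, 7, 14 (positions 1,2,4,6,7,8,11,13,14); its 8 consecutive differences strictly alternate in sign, and length 9 is optimal.

9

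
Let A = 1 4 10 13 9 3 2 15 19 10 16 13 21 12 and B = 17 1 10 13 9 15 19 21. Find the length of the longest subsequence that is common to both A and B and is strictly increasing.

A longest common strictly increasing subsequence is 1, 10, 13, 15, 19, 21 (length 6); it appears in order in both A and B, and no longer such subsequence exists.

6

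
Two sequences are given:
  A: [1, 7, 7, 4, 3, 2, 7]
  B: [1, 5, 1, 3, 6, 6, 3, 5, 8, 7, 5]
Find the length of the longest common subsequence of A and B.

3

A longest common subsequence is 1, 3, 7 (length 3); the LCS DP confirms no longer common subsequence exists.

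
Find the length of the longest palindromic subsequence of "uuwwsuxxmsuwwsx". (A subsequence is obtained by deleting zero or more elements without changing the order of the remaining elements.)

8

One longest palindromic subsequence is wwuxxuww (positions 3,4,6,7,8,11,12,13); it reads the same forward and backward, and the interval DP gives dp[1][15] = 8.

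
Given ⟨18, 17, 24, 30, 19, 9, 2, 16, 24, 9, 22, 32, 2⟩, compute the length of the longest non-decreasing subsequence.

Let dp[i] be the longest non-decreasing subsequence ending at position i. Then dp = [1, 1, 2, 3, 2, 1, 1, 2, 3, 2, 3, 4, 2].
The maximum is 4; one witness is 18, 24, 30, 32 at positions 1,3,4,12.

4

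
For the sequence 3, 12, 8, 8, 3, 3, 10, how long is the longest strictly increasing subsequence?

Scanning left to right, the best length ending at each element is: 3→1, 12→2, 8→2, 8→2, 3→1, 3→1, 10→3.
So the longest increasing subsequence has length 3, e.g. 3, 8, 10.

3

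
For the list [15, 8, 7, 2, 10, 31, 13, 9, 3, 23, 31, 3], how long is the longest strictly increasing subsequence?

Let dp[i] be the longest increasing subsequence ending at position i. Then dp = [1, 1, 1, 1, 2, 3, 3, 2, 2, 4, 5, 2].
The maximum is 5; one witness is 8, 10, 13, 23, 31 at positions 2,5,7,10,11.

5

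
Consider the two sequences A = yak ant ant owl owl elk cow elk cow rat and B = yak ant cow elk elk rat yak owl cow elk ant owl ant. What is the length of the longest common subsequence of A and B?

A longest common subsequence is yak, ant, owl, cow, elk (length 5); the LCS DP confirms no longer common subsequence exists.

5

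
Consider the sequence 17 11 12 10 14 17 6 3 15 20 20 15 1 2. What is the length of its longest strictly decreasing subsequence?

6

Let dp[i] be the longest decreasing subsequence ending at position i. Then dp = [1, 2, 2, 3, 2, 1, 4, 5, 2, 1, 1, 2, 6, 6].
The maximum is 6; one witness is 17, 11, 10, 6, 3, 1 at positions 1,2,4,7,8,13.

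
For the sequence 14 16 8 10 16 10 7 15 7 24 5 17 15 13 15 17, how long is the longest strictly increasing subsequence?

One longest increasing subsequence is 8, 10, 13, 15, 17 (positions 3,4,14,15,16), of length 5; no longer one exists.

5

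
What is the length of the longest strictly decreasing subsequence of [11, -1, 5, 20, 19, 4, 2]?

Let dp[i] be the longest decreasing subsequence ending at position i. Then dp = [1, 2, 2, 1, 2, 3, 4].
The maximum is 4; one witness is 11, 5, 4, 2 at positions 1,3,6,7.

4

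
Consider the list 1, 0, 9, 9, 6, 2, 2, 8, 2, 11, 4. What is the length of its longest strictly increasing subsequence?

4

Let dp[i] be the longest increasing subsequence ending at position i. Then dp = [1, 1, 2, 2, 2, 2, 2, 3, 2, 4, 3].
The maximum is 4; one witness is 1, 6, 8, 11 at positions 1,5,8,10.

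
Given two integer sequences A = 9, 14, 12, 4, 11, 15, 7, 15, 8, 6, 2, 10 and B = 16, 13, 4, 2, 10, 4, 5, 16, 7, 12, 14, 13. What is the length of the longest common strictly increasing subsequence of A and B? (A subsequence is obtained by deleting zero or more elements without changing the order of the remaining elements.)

For each value that appears in both, track the longest common increasing run ending there.
The best achievable length is 2; one witness is 4, 10 (A-positions 4,12, B-positions 3,5).

2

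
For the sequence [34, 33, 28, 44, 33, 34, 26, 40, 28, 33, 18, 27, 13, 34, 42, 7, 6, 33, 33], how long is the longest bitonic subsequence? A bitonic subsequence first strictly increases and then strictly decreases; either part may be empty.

Let inc[i] be the LIS ending at i and dec[i] the longest strictly decreasing subsequence starting at i. inc = [1, 1, 1, 2, 2, 3, 1, 4, 2, 3, 1, 2, 1, 4, 5, 1, 1, 3, 3], dec = [8, 7, 6, 7, 6, 6, 5, 6, 5, 5, 4, 4, 3, 3, 3, 2, 1, 1, 1].
max_i inc[i]+dec[i]−1 = 9, with one witness 28, 33, 34, 40, 33, 27, 13, 7, 6.

9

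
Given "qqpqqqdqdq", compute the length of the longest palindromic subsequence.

Using dp[i][j] = 2 + dp[i+1][j−1] if the ends match, else max(dp[i+1][j], dp[i][j−1]):
dp[1][10] = 7. A witness is qqqqqqq at positions 1,2,4,5,6,8,10.

7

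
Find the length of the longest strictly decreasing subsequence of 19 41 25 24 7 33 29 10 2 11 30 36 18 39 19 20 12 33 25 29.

5

Scanning left to right, the best length ending at each element is: 19→1, 41→1, 25→2, 24→3, 7→4, 33→2, 29→3, 10→4, 2→5, 11→4, 30→3, 36→2, 18→4, 39→2, 19→4, 20→4, 12→5, 33→3, 25→4, 29→4.
So the longest decreasing subsequence has length 5, e.g. 41, 25, 24, 7, 2.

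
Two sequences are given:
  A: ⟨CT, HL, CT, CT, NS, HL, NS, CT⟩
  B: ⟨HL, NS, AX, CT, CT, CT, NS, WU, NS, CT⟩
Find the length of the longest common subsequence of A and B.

Backtracking the LCS table gives one alignment: CT (A1,B4) → CT (A3,B5) → CT (A4,B6) → NS (A5,B7) → NS (A7,B9) → CT (A8,B10).
So the longest common subsequence has length 6.

6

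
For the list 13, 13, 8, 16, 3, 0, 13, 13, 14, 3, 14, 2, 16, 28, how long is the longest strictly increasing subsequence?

One longest increasing subsequence is 8, 13, 14, 16, 28 (positions 3,7,9,13,14), of length 5; no longer one exists.

5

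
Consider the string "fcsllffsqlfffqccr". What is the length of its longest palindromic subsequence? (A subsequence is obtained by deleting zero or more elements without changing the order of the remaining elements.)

7

Using dp[i][j] = 2 + dp[i+1][j−1] if the ends match, else max(dp[i+1][j], dp[i][j−1]):
dp[1][17] = 7. A witness is cqfffqc at positions 2,9,11,12,13,14,16.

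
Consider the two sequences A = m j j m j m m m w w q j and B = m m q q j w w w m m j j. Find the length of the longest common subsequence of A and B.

6

A longest common subsequence is mmjmmj (length 6); the LCS DP confirms no longer common subsequence exists.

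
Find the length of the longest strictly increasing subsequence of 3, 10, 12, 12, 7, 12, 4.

3

Scanning left to right, the best length ending at each element is: 3→1, 10→2, 12→3, 12→3, 7→2, 12→3, 4→2.
So the longest increasing subsequence has length 3, e.g. 3, 10, 12.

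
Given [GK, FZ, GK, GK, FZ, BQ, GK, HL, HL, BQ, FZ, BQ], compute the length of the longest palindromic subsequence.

6

One longest palindromic subsequence is FZ BQ HL HL BQ FZ (positions 5,6,8,9,10,11); it reads the same forward and backward, and the interval DP gives dp[1][12] = 6.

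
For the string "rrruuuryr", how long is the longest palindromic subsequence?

7

One longest palindromic subsequence is rruuurr (positions 1,3,4,5,6,7,9); it reads the same forward and backward, and the interval DP gives dp[1][9] = 7.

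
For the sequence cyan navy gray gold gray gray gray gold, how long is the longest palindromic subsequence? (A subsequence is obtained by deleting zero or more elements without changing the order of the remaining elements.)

One longest palindromic subsequence is gold gray gray gray gold (positions 4,5,6,7,8); it reads the same forward and backward, and the interval DP gives dp[1][8] = 5.

5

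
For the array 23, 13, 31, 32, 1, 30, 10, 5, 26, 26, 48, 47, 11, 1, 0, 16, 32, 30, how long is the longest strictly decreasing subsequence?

Let dp[i] be the longest decreasing subsequence ending at position i. Then dp = [1, 2, 1, 1, 3, 2, 3, 4, 3, 3, 1, 2, 4, 5, 6, 4, 3, 4].
The maximum is 6; one witness is 23, 13, 10, 5, 1, 0 at positions 1,2,7,8,14,15.

6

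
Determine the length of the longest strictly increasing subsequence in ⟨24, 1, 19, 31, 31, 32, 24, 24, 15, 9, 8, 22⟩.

Scanning left to right, the best length ending at each element is: 24→1, 1→1, 19→2, 31→3, 31→3, 32→4, 24→3, 24→3, 15→2, 9→2, 8→2, 22→3.
So the longest increasing subsequence has length 4, e.g. 1, 19, 31, 32.

4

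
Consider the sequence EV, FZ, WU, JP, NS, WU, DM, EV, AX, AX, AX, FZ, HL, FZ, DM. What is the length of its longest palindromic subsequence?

Using dp[i][j] = 2 + dp[i+1][j−1] if the ends match, else max(dp[i+1][j], dp[i][j−1]):
dp[1][15] = 5. A witness is DM FZ HL FZ DM at positions 7,12,13,14,15.

5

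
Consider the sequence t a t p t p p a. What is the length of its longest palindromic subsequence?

5

One longest palindromic subsequence is apppa (positions 2,4,6,7,8); it reads the same forward and backward, and the interval DP gives dp[1][8] = 5.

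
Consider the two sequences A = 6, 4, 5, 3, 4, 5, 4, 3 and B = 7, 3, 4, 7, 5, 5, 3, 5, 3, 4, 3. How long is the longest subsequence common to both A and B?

A longest common subsequence is 4, 5, 3, 5, 4, 3 (length 6); the LCS DP confirms no longer common subsequence exists.

6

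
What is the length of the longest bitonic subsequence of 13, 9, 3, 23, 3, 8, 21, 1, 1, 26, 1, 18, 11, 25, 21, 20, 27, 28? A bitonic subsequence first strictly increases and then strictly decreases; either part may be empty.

One longest bitonic subsequence is 3, 8, 21, 26, 25, 21, 20 (positions 3,6,7,10,14,15,16): it rises to 26 then falls. Length 7 is optimal.

7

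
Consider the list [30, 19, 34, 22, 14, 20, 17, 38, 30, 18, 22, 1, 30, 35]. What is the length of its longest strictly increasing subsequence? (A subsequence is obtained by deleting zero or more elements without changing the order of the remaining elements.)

6

Scanning left to right, the best length ending at each element is: 30→1, 19→1, 34→2, 22→2, 14→1, 20→2, 17→2, 38→3, 30→3, 18→3, 22→4, 1→1, 30→5, 35→6.
So the longest increasing subsequence has length 6, e.g. 14, 17, 18, 22, 30, 35.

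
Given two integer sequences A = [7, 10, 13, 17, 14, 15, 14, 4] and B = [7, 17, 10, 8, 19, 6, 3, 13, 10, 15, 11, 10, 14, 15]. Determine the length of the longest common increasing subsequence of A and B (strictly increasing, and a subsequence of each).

5

A longest common strictly increasing subsequence is 7, 10, 13, 14, 15 (length 5); it appears in order in both A and B, and no longer such subsequence exists.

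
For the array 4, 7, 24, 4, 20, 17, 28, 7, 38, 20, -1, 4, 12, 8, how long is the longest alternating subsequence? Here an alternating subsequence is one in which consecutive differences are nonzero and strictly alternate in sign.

A longest alternating subsequence is 4, 7, 4, 20, 17, 28, 7, 38, -1, 12, 8 (positions 1,2,4,5,6,7,8,9,11,13,14); its 10 consecutive differences strictly alternate in sign, and length 11 is optimal.

11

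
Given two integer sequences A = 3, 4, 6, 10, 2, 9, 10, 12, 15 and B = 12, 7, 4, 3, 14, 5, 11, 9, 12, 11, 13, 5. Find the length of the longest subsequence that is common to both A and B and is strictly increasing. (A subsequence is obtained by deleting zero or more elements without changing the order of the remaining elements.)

For each value that appears in both, track the longest common increasing run ending there.
The best achievable length is 3; one witness is 4, 9, 12 (A-positions 2,6,8, B-positions 3,8,9).

3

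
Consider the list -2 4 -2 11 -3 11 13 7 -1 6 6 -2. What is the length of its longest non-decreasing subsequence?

One longest non-decreasing subsequence is -2, 4, 11, 11, 13 (positions 1,2,4,6,7), of length 5; no longer one exists.

5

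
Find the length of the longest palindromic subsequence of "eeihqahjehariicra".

7

One longest palindromic subsequence is iahehai (positions 3,6,7,9,10,11,14); it reads the same forward and backward, and the interval DP gives dp[1][17] = 7.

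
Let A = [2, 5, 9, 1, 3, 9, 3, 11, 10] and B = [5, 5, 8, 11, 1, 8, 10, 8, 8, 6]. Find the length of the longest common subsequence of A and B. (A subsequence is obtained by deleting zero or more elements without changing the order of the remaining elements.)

3

A longest common subsequence is 5, 1, 10 (length 3); the LCS DP confirms no longer common subsequence exists.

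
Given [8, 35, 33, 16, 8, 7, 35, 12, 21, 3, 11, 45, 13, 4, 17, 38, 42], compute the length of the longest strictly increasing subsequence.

Let dp[i] be the longest increasing subsequence ending at position i. Then dp = [1, 2, 2, 2, 1, 1, 3, 2, 3, 1, 2, 4, 3, 2, 4, 5, 6].
The maximum is 6; one witness is 8, 12, 13, 17, 38, 42 at positions 1,8,13,15,16,17.

6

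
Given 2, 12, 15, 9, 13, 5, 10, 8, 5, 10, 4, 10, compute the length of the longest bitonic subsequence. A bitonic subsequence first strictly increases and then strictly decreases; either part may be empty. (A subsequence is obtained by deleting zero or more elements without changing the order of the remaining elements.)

Let inc[i] be the LIS ending at i and dec[i] the longest strictly decreasing subsequence starting at i. inc = [1, 2, 3, 2, 3, 2, 3, 3, 2, 4, 2, 4], dec = [1, 5, 6, 4, 5, 2, 4, 3, 2, 2, 1, 1].
max_i inc[i]+dec[i]−1 = 8, with one witness 2, 12, 15, 13, 10, 8, 5, 4.

8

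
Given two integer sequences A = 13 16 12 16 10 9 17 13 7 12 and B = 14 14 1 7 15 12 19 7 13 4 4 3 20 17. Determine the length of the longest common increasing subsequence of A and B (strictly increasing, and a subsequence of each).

A longest common strictly increasing subsequence is 7, 12 (length 2); it appears in order in both A and B, and no longer such subsequence exists.

2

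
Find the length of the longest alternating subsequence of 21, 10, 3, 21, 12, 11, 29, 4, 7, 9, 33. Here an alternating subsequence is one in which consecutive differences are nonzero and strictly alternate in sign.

7

Track the best alternating length ending on an up-step vs a down-step at each position: up/down = 1/1, 1/2, 1/2, 3/1, 3/4, 3/4, 5/1, 3/6, 7/6, 7/6, 7/1.
The maximum over both is 7; one such subsequence is 21, 10, 21, 12, 29, 4, 7.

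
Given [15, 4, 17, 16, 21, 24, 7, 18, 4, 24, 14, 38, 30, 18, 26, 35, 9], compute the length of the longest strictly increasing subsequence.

Scanning left to right, the best length ending at each element is: 15→1, 4→1, 17→2, 16→2, 21→3, 24→4, 7→2, 18→3, 4→1, 24→4, 14→3, 38→5, 30→5, 18→4, 26→5, 35→6, 9→3.
So the longest increasing subsequence has length 6, e.g. 15, 17, 21, 24, 30, 35.

6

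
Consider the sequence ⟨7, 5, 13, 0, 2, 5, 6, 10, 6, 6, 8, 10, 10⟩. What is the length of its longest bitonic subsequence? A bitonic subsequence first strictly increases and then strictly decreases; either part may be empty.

One longest bitonic subsequence is 0, 2, 5, 6, 10, 8 (positions 4,5,6,7,8,11): it rises to 10 then falls. Length 6 is optimal.

6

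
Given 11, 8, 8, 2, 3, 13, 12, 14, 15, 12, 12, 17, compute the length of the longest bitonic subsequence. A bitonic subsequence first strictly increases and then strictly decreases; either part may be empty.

6

Let inc[i] be the LIS ending at i and dec[i] the longest strictly decreasing subsequence starting at i. inc = [1, 1, 1, 1, 2, 3, 3, 4, 5, 3, 3, 6], dec = [3, 2, 2, 1, 1, 2, 1, 2, 2, 1, 1, 1].
max_i inc[i]+dec[i]−1 = 6, with one witness 2, 3, 13, 14, 15, 12.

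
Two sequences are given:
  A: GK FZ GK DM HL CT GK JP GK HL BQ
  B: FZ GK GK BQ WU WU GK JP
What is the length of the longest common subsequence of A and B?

4

A longest common subsequence is GK, GK, GK, JP (length 4); the LCS DP confirms no longer common subsequence exists.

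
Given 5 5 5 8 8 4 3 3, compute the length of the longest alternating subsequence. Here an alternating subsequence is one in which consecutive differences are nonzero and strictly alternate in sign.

3

Track the best alternating length ending on an up-step vs a down-step at each position: up/down = 1/1, 1/1, 1/1, 2/1, 2/1, 1/3, 1/3, 1/3.
The maximum over both is 3; one such subsequence is 5, 8, 4.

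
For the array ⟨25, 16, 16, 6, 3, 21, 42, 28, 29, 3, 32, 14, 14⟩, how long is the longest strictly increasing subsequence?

One longest increasing subsequence is 16, 21, 28, 29, 32 (positions 2,6,8,9,11), of length 5; no longer one exists.

5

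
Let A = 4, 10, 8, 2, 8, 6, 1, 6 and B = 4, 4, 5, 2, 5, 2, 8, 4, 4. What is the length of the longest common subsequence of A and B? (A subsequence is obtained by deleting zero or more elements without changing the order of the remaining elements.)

3

Backtracking the LCS table gives one alignment: 4 (A1,B2) → 2 (A4,B6) → 8 (A5,B7).
So the longest common subsequence has length 3.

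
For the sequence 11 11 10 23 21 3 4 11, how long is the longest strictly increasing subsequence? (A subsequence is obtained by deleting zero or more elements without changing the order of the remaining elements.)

3

Scanning left to right, the best length ending at each element is: 11→1, 11→1, 10→1, 23→2, 21→2, 3→1, 4→2, 11→3.
So the longest increasing subsequence has length 3, e.g. 3, 4, 11.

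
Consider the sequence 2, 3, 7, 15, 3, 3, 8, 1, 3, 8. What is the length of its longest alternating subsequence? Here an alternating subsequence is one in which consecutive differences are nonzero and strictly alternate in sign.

6

Track the best alternating length ending on an up-step vs a down-step at each position: up/down = 1/1, 2/1, 2/1, 2/1, 2/3, 2/3, 4/3, 1/5, 6/5, 6/3.
The maximum over both is 6; one such subsequence is 2, 7, 3, 8, 1, 3.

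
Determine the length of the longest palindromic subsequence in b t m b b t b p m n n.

6

One longest palindromic subsequence is btbbtb (positions 1,2,4,5,6,7); it reads the same forward and backward, and the interval DP gives dp[1][11] = 6.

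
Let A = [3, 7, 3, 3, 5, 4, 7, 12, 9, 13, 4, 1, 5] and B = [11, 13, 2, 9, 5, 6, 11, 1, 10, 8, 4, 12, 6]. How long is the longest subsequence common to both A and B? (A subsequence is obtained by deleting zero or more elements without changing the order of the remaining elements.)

3

A longest common subsequence is 5, 4, 12 (length 3); the LCS DP confirms no longer common subsequence exists.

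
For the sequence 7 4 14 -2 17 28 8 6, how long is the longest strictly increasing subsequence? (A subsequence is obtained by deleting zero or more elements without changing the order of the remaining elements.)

4

Scanning left to right, the best length ending at each element is: 7→1, 4→1, 14→2, -2→1, 17→3, 28→4, 8→2, 6→2.
So the longest increasing subsequence has length 4, e.g. 7, 14, 17, 28.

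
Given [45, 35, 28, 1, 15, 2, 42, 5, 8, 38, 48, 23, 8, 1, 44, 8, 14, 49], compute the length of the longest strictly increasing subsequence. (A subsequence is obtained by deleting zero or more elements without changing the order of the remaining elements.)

Let dp[i] be the longest increasing subsequence ending at position i. Then dp = [1, 1, 1, 1, 2, 2, 3, 3, 4, 5, 6, 5, 4, 1, 6, 4, 5, 7].
The maximum is 7; one witness is 1, 2, 5, 8, 38, 48, 49 at positions 4,6,8,9,10,11,18.

7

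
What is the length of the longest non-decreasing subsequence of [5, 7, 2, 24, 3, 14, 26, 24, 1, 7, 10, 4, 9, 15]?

5

Let dp[i] be the longest non-decreasing subsequence ending at position i. Then dp = [1, 2, 1, 3, 2, 3, 4, 4, 1, 3, 4, 3, 4, 5].
The maximum is 5; one witness is 5, 7, 7, 10, 15 at positions 1,2,10,11,14.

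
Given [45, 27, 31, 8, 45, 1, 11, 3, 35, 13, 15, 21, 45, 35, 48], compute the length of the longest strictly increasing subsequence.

Scanning left to right, the best length ending at each element is: 45→1, 27→1, 31→2, 8→1, 45→3, 1→1, 11→2, 3→2, 35→3, 13→3, 15→4, 21→5, 45→6, 35→6, 48→7.
So the longest increasing subsequence has length 7, e.g. 8, 11, 13, 15, 21, 45, 48.

7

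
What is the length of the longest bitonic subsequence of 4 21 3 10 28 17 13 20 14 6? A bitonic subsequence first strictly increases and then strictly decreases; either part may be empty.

One longest bitonic subsequence is 4, 21, 28, 20, 14, 6 (positions 1,2,5,8,9,10): it rises to 28 then falls. Length 6 is optimal.

6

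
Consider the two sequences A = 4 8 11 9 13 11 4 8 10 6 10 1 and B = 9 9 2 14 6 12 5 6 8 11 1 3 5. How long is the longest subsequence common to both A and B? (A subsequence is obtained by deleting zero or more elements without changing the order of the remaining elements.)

Backtracking the LCS table gives one alignment: 8 (A2,B9) → 11 (A6,B10) → 1 (A12,B11).
So the longest common subsequence has length 3.

3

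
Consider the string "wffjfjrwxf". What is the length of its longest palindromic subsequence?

Using dp[i][j] = 2 + dp[i+1][j−1] if the ends match, else max(dp[i+1][j], dp[i][j−1]):
dp[1][10] = 5. A witness is fjfjf at positions 2,4,5,6,10.

5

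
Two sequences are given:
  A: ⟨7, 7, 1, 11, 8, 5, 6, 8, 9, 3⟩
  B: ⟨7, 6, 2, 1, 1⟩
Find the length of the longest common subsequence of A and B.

Backtracking the LCS table gives one alignment: 7 (A1,B1) → 1 (A3,B5).
So the longest common subsequence has length 2.

2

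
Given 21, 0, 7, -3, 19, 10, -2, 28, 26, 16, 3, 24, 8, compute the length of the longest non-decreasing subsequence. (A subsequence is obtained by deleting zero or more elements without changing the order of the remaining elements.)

5

Let dp[i] be the longest non-decreasing subsequence ending at position i. Then dp = [1, 1, 2, 1, 3, 3, 2, 4, 4, 4, 3, 5, 4].
The maximum is 5; one witness is 0, 7, 10, 16, 24 at positions 2,3,6,10,12.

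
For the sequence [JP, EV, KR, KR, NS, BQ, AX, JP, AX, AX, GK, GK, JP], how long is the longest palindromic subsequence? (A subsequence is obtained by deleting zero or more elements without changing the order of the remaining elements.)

5

Using dp[i][j] = 2 + dp[i+1][j−1] if the ends match, else max(dp[i+1][j], dp[i][j−1]):
dp[1][13] = 5. A witness is JP AX AX AX JP at positions 1,7,9,10,13.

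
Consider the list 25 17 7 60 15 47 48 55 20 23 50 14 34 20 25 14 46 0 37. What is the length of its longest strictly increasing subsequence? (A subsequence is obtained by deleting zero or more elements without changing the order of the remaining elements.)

One longest increasing subsequence is 7, 15, 20, 23, 34, 46 (positions 3,5,9,10,13,17), of length 6; no longer one exists.

6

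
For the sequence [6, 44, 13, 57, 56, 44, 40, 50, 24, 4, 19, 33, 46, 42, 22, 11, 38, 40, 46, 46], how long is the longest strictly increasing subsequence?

One longest increasing subsequence is 6, 13, 24, 33, 38, 40, 46 (positions 1,3,9,12,17,18,19), of length 7; no longer one exists.

7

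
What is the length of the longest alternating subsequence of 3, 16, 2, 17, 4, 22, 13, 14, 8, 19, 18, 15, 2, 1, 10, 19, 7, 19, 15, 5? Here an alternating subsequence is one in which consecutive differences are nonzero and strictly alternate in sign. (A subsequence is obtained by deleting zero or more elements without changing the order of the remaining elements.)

Track the best alternating length ending on an up-step vs a down-step at each position: up/down = 1/1, 2/1, 1/3, 4/1, 4/5, 6/1, 6/7, 8/7, 6/9, 10/7, 10/11, 10/11, 1/11, 1/11, 12/11, 12/7, 12/13, 14/7, 14/15, 12/15.
The maximum over both is 15; one such subsequence is 3, 16, 2, 17, 4, 22, 13, 14, 8, 19, 2, 10, 7, 19, 15.

15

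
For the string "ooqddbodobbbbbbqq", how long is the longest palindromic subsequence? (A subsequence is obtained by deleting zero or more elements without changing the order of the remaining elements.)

9

One longest palindromic subsequence is qbbbbbbbq (positions 3,6,10,11,12,13,14,15,17); it reads the same forward and backward, and the interval DP gives dp[1][17] = 9.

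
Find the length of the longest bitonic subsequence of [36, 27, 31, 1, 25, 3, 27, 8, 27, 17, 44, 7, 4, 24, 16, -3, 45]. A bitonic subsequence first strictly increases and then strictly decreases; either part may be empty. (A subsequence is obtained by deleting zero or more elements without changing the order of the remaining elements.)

8

Let inc[i] be the LIS ending at i and dec[i] the longest strictly decreasing subsequence starting at i. inc = [1, 1, 2, 1, 2, 2, 3, 3, 4, 4, 5, 3, 3, 5, 4, 1, 6], dec = [7, 6, 6, 2, 5, 2, 5, 4, 5, 4, 4, 3, 2, 3, 2, 1, 1].
max_i inc[i]+dec[i]−1 = 8, with one witness 1, 3, 8, 27, 17, 7, 4, -3.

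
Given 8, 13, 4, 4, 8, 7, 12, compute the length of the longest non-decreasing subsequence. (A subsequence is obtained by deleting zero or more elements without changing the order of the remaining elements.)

4

Scanning left to right, the best length ending at each element is: 8→1, 13→2, 4→1, 4→2, 8→3, 7→3, 12→4.
So the longest non-decreasing subsequence has length 4, e.g. 4, 4, 8, 12.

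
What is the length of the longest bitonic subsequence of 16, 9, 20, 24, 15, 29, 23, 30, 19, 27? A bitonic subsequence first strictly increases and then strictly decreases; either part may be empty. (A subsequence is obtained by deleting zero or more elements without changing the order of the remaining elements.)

6

Let inc[i] be the LIS ending at i and dec[i] the longest strictly decreasing subsequence starting at i. inc = [1, 1, 2, 3, 2, 4, 3, 5, 3, 4], dec = [2, 1, 2, 3, 1, 3, 2, 2, 1, 1].
max_i inc[i]+dec[i]−1 = 6, with one witness 16, 20, 24, 29, 23, 19.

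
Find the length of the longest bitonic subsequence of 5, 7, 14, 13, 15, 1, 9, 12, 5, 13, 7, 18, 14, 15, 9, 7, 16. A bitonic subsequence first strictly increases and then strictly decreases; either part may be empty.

9

Let inc[i] be the LIS ending at i and dec[i] the longest strictly decreasing subsequence starting at i. inc = [1, 2, 3, 3, 4, 1, 3, 4, 2, 5, 3, 6, 6, 7, 4, 3, 8], dec = [2, 2, 5, 4, 4, 1, 2, 3, 1, 3, 1, 4, 3, 3, 2, 1, 1].
max_i inc[i]+dec[i]−1 = 9, with one witness 5, 7, 9, 12, 13, 18, 15, 9, 7.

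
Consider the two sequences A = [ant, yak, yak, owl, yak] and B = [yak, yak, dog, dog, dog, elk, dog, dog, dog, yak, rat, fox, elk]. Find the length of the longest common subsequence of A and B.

3

Backtracking the LCS table gives one alignment: yak (A2,B1) → yak (A3,B2) → yak (A5,B10).
So the longest common subsequence has length 3.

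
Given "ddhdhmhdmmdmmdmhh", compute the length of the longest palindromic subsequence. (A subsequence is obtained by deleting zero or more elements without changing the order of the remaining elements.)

One longest palindromic subsequence is hhmdmmdmmdmhh (positions 3,5,6,8,9,10,11,12,13,14,15,16,17); it reads the same forward and backward, and the interval DP gives dp[1][17] = 13.

13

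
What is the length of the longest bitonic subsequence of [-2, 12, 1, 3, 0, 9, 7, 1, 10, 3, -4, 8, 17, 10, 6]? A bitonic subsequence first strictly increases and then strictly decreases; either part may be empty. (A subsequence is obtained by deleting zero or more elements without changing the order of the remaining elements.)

Let inc[i] be the LIS ending at i and dec[i] the longest strictly decreasing subsequence starting at i. inc = [1, 2, 2, 3, 2, 4, 4, 3, 5, 4, 1, 5, 6, 6, 5], dec = [2, 5, 3, 3, 2, 4, 3, 2, 3, 2, 1, 2, 3, 2, 1].
max_i inc[i]+dec[i]−1 = 8, with one witness -2, 1, 3, 9, 10, 17, 10, 6.

8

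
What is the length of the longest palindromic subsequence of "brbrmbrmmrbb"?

One longest palindromic subsequence is bbrmmmrbb (positions 1,3,4,5,8,9,10,11,12); it reads the same forward and backward, and the interval DP gives dp[1][12] = 9.

9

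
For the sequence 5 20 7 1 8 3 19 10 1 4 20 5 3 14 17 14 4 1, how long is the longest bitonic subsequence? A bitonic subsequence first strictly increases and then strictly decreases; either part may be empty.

One longest bitonic subsequence is 5, 7, 8, 19, 20, 17, 14, 4, 1 (positions 1,3,5,7,11,15,16,17,18): it rises to 20 then falls. Length 9 is optimal.

9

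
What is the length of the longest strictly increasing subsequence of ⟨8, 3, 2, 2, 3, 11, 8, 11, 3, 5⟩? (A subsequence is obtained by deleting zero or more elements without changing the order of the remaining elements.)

4

Scanning left to right, the best length ending at each element is: 8→1, 3→1, 2→1, 2→1, 3→2, 11→3, 8→3, 11→4, 3→2, 5→3.
So the longest increasing subsequence has length 4, e.g. 2, 3, 8, 11.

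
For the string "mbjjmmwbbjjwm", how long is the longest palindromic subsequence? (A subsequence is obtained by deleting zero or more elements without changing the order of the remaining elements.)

Using dp[i][j] = 2 + dp[i+1][j−1] if the ends match, else max(dp[i+1][j], dp[i][j−1]):
dp[1][13] = 8. A witness is mjjbbjjm at positions 1,3,4,8,9,10,11,13.

8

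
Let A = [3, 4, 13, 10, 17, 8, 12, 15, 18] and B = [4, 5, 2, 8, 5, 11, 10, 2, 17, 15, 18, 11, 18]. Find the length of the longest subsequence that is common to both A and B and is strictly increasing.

For each value that appears in both, track the longest common increasing run ending there.
The best achievable length is 4; one witness is 4, 10, 17, 18 (A-positions 2,4,5,9, B-positions 1,7,9,11).

4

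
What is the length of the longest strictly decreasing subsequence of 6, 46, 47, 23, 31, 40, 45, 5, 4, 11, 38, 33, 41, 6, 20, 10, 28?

6

Scanning left to right, the best length ending at each element is: 6→1, 46→1, 47→1, 23→2, 31→2, 40→2, 45→2, 5→3, 4→4, 11→3, 38→3, 33→4, 41→3, 6→5, 20→5, 10→6, 28→5.
So the longest decreasing subsequence has length 6, e.g. 46, 40, 38, 33, 20, 10.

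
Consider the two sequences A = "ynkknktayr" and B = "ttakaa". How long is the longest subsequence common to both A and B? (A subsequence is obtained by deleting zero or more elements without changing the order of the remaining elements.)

A longest common subsequence is ka (length 2); the LCS DP confirms no longer common subsequence exists.

2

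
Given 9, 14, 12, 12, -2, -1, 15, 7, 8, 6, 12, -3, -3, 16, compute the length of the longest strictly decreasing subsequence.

One longest decreasing subsequence is 14, 12, 7, 6, -3 (positions 2,3,8,10,12), of length 5; no longer one exists.

5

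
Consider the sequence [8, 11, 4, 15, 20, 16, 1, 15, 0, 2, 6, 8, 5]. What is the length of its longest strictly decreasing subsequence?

One longest decreasing subsequence is 20, 16, 15, 6, 5 (positions 5,6,8,11,13), of length 5; no longer one exists.

5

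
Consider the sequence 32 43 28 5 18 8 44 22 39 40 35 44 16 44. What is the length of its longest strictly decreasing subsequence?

4

Let dp[i] be the longest decreasing subsequence ending at position i. Then dp = [1, 1, 2, 3, 3, 4, 1, 3, 2, 2, 3, 1, 4, 1].
The maximum is 4; one witness is 32, 28, 18, 8 at positions 1,3,5,6.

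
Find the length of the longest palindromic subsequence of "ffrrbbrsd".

Using dp[i][j] = 2 + dp[i+1][j−1] if the ends match, else max(dp[i+1][j], dp[i][j−1]):
dp[1][9] = 4. A witness is rbbr at positions 4,5,6,7.

4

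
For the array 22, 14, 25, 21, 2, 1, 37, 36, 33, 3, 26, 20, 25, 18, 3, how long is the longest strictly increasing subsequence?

4

Let dp[i] be the longest increasing subsequence ending at position i. Then dp = [1, 1, 2, 2, 1, 1, 3, 3, 3, 2, 3, 3, 4, 3, 2].
The maximum is 4; one witness is 2, 3, 20, 25 at positions 5,10,12,13.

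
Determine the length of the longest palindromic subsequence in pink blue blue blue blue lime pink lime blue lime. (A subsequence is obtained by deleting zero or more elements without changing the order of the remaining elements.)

One longest palindromic subsequence is pink blue blue blue blue pink (positions 1,2,3,4,5,7); it reads the same forward and backward, and the interval DP gives dp[1][10] = 6.

6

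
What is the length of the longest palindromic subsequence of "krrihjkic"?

Using dp[i][j] = 2 + dp[i+1][j−1] if the ends match, else max(dp[i+1][j], dp[i][j−1]):
dp[1][9] = 4. A witness is krrk at positions 1,2,3,7.

4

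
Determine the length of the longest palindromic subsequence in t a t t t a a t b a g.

7

One longest palindromic subsequence is tatttat (positions 1,2,3,4,5,7,8); it reads the same forward and backward, and the interval DP gives dp[1][11] = 7.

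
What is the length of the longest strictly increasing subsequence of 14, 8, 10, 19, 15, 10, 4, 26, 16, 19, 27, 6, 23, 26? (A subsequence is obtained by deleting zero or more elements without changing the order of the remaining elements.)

Scanning left to right, the best length ending at each element is: 14→1, 8→1, 10→2, 19→3, 15→3, 10→2, 4→1, 26→4, 16→4, 19→5, 27→6, 6→2, 23→6, 26→7.
So the longest increasing subsequence has length 7, e.g. 8, 10, 15, 16, 19, 23, 26.

7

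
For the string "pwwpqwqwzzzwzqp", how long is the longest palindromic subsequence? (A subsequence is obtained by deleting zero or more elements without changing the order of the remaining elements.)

9

Using dp[i][j] = 2 + dp[i+1][j−1] if the ends match, else max(dp[i+1][j], dp[i][j−1]):
dp[1][15] = 9. A witness is pqwzzzwqp at positions 1,5,8,9,10,11,12,14,15.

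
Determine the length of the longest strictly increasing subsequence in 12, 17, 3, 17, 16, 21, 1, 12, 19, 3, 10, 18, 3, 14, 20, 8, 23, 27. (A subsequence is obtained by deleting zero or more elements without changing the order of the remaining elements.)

7

Scanning left to right, the best length ending at each element is: 12→1, 17→2, 3→1, 17→2, 16→2, 21→3, 1→1, 12→2, 19→3, 3→2, 10→3, 18→4, 3→2, 14→4, 20→5, 8→3, 23→6, 27→7.
So the longest increasing subsequence has length 7, e.g. 1, 3, 10, 18, 20, 23, 27.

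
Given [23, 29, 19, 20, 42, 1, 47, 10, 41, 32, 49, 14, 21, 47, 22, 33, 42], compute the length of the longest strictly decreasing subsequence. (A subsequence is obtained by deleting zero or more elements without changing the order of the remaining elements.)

One longest decreasing subsequence is 42, 41, 32, 14 (positions 5,9,10,12), of length 4; no longer one exists.

4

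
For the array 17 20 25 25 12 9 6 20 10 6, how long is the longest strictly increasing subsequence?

Scanning left to right, the best length ending at each element is: 17→1, 20→2, 25→3, 25→3, 12→1, 9→1, 6→1, 20→2, 10→2, 6→1.
So the longest increasing subsequence has length 3, e.g. 17, 20, 25.

3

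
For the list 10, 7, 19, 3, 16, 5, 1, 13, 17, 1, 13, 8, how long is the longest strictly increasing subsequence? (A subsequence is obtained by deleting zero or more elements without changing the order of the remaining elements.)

Let dp[i] be the longest increasing subsequence ending at position i. Then dp = [1, 1, 2, 1, 2, 2, 1, 3, 4, 1, 3, 3].
The maximum is 4; one witness is 3, 5, 13, 17 at positions 4,6,8,9.

4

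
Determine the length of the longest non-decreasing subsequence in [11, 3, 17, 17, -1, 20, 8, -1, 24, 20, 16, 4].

One longest non-decreasing subsequence is 11, 17, 17, 20, 24 (positions 1,3,4,6,9), of length 5; no longer one exists.

5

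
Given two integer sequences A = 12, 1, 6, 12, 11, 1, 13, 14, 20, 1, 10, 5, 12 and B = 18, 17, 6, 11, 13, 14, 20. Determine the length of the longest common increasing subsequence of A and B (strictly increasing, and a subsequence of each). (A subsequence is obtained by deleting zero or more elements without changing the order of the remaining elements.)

5

For each value that appears in both, track the longest common increasing run ending there.
The best achievable length is 5; one witness is 6, 11, 13, 14, 20 (A-positions 3,5,7,8,9, B-positions 3,4,5,6,7).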